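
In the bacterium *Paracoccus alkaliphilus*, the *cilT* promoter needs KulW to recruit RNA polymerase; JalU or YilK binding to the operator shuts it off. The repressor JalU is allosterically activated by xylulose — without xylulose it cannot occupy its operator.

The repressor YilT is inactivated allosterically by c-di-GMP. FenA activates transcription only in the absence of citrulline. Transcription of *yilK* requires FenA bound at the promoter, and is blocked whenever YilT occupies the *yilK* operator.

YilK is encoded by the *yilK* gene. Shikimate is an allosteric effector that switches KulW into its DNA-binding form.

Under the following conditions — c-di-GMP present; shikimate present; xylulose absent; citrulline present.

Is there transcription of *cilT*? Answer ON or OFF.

ON

Xylulose is absent, so JalU is inactive.
Citrulline is present, so FenA is inactive.
c-di-GMP is present, so YilT is inactive.
Required activator FenA is absent, so *yilK* is not transcribed.
So YilK is not produced.
Shikimate is present, so KulW is active.
No repressor is bound and KulW is active, so *cilT* is transcribed.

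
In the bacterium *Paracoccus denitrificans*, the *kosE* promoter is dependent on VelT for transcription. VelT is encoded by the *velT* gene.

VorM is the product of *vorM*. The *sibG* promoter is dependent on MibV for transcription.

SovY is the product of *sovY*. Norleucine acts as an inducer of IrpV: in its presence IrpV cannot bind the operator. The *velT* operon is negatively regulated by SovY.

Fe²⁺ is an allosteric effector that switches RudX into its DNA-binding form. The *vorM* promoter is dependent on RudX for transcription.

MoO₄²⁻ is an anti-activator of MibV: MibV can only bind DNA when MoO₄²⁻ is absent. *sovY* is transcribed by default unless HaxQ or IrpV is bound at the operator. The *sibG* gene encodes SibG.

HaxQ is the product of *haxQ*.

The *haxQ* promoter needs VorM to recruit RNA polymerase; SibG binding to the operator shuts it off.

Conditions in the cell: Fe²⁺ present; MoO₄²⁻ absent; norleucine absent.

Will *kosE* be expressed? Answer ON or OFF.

ON

MoO₄²⁻ is absent, so MibV is active.
No repressor is bound and MibV is active, so *sibG* is transcribed.
So SibG is produced and active.
Fe²⁺ is present, so RudX is active.
No repressor is bound and RudX is active, so *vorM* is transcribed.
So VorM is produced and active.
With repressor SibG bound, *haxQ* is not transcribed.
So HaxQ is not produced.
Norleucine is absent, so IrpV is active.
With repressor IrpV bound, *sovY* is not transcribed.
So SovY is not produced.
With no repressor bound, *velT* is transcribed.
So VelT is produced and active.
No repressor is bound and VelT is active, so *kosE* is transcribed.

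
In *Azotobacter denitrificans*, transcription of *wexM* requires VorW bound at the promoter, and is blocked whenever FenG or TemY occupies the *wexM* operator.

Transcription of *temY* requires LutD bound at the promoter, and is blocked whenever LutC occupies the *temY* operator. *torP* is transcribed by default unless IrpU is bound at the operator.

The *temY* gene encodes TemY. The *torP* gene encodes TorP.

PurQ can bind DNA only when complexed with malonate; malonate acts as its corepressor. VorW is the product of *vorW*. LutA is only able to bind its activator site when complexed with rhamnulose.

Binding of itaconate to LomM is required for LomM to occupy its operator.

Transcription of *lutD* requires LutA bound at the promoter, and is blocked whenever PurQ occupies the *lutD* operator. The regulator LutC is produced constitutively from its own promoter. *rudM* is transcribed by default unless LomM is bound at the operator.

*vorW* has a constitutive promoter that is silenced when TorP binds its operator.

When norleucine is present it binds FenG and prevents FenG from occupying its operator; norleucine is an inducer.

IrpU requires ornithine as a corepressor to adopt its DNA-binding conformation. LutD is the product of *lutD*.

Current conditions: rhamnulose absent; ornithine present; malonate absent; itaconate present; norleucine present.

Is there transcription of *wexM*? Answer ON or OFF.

ON

Norleucine is present, so FenG is inactive.
LutC is produced constitutively and is active.
Rhamnulose is absent, so LutA is inactive.
Malonate is absent, so PurQ is inactive.
Required activator LutA is absent, so *lutD* is not transcribed.
So LutD is not produced.
With repressor LutC bound, *temY* is not transcribed.
So TemY is not produced.
Ornithine is present, so IrpU is active.
With repressor IrpU bound, *torP* is not transcribed.
So TorP is not produced.
With no repressor bound, *vorW* is transcribed.
So VorW is produced and active.
No repressor is bound and VorW is active, so *wexM* is transcribed.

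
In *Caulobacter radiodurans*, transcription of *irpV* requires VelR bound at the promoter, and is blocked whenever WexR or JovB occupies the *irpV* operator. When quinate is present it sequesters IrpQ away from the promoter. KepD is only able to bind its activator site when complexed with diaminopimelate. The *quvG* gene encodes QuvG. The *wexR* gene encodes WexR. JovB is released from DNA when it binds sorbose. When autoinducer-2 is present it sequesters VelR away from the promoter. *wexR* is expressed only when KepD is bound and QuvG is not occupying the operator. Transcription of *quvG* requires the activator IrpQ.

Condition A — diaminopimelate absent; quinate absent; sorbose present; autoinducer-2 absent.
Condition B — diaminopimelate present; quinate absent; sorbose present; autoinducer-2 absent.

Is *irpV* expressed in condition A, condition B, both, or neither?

Condition A:
Diaminopimelate is absent, so KepD is inactive.
Quinate is absent, so IrpQ is active.
No repressor is bound and IrpQ is active, so *quvG* is transcribed.
So QuvG is produced and active.
With repressor QuvG bound, *wexR* is not transcribed.
So WexR is not produced.
Sorbose is present, so JovB is inactive.
Autoinducer-2 is absent, so VelR is active.
No repressor is bound and VelR is active, so *irpV* is transcribed.
→ *irpV* is ON in A.
Condition B:
Diaminopimelate is present, so KepD is active.
Quinate is absent, so IrpQ is active.
No repressor is bound and IrpQ is active, so *quvG* is transcribed.
So QuvG is produced and active.
With repressor QuvG bound, *wexR* is not transcribed.
So WexR is not produced.
Sorbose is present, so JovB is inactive.
Autoinducer-2 is absent, so VelR is active.
No repressor is bound and VelR is active, so *irpV* is transcribed.
→ *irpV* is ON in B.

both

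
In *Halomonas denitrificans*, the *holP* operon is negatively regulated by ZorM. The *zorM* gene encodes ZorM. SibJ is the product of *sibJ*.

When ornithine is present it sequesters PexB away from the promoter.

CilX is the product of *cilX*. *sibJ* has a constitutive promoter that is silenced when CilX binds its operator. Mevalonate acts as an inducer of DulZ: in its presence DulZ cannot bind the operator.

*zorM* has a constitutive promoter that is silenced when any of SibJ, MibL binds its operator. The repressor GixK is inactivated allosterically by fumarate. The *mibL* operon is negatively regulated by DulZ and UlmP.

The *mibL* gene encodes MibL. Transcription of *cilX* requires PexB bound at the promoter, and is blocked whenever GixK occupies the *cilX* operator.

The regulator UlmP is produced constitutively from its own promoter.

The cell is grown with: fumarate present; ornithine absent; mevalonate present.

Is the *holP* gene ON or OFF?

OFF

Fumarate is present, so GixK is inactive.
Ornithine is absent, so PexB is active.
No repressor is bound and PexB is active, so *cilX* is transcribed.
So CilX is produced and active.
With repressor CilX bound, *sibJ* is not transcribed.
So SibJ is not produced.
Mevalonate is present, so DulZ is inactive.
UlmP is produced constitutively and is active.
With repressor UlmP bound, *mibL* is not transcribed.
So MibL is not produced.
With no repressor bound, *zorM* is transcribed.
So ZorM is produced and active.
With repressor ZorM bound, *holP* is not transcribed.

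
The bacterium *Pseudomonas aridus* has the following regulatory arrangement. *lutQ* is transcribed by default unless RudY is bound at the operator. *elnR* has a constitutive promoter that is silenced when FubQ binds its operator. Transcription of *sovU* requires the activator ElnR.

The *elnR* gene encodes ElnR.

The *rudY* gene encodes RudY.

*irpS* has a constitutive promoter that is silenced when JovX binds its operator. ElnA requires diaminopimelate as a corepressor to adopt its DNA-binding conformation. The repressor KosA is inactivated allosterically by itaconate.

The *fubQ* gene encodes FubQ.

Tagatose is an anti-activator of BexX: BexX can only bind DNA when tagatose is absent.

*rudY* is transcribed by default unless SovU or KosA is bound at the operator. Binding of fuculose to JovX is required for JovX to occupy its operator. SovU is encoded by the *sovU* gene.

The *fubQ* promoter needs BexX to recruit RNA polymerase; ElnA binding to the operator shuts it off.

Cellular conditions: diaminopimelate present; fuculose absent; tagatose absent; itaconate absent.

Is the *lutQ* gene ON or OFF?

Diaminopimelate is present, so ElnA is active.
Tagatose is absent, so BexX is active.
With repressor ElnA bound, *fubQ* is not transcribed.
So FubQ is not produced.
With no repressor bound, *elnR* is transcribed.
So ElnR is produced and active.
No repressor is bound and ElnR is active, so *sovU* is transcribed.
So SovU is produced and active.
Itaconate is absent, so KosA is active.
With repressor SovU bound, *rudY* is not transcribed.
So RudY is not produced.
With no repressor bound, *lutQ* is transcribed.

ON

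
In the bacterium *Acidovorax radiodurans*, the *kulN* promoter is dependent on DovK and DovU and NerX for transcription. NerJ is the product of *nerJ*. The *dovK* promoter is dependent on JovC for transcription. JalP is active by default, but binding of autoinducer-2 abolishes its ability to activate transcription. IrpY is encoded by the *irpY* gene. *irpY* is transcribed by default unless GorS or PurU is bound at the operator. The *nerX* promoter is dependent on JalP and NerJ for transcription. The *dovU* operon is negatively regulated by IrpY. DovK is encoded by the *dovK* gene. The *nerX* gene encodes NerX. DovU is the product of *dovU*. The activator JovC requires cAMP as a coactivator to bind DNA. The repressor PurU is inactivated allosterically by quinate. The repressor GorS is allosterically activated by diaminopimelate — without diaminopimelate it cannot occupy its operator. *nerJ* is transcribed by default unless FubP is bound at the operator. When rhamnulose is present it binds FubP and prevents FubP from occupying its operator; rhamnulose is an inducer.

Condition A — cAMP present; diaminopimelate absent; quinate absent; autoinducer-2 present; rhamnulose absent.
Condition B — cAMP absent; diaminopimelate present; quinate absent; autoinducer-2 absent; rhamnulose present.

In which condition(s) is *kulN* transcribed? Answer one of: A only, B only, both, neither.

neither

Condition A:
cAMP is present, so JovC is active.
No repressor is bound and JovC is active, so *dovK* is transcribed.
So DovK is produced and active.
Diaminopimelate is absent, so GorS is inactive.
Quinate is absent, so PurU is active.
With repressor PurU bound, *irpY* is not transcribed.
So IrpY is not produced.
With no repressor bound, *dovU* is transcribed.
So DovU is produced and active.
Autoinducer-2 is present, so JalP is inactive.
Rhamnulose is absent, so FubP is active.
With repressor FubP bound, *nerJ* is not transcribed.
So NerJ is not produced.
Required activator JalP is absent, so *nerX* is not transcribed.
So NerX is not produced.
Required activator NerX is absent, so *kulN* is not transcribed.
→ *kulN* is OFF in A.
Condition B:
cAMP is absent, so JovC is inactive.
Required activator JovC is absent, so *dovK* is not transcribed.
So DovK is not produced.
Diaminopimelate is present, so GorS is active.
Quinate is absent, so PurU is active.
With repressor GorS bound, *irpY* is not transcribed.
So IrpY is not produced.
With no repressor bound, *dovU* is transcribed.
So DovU is produced and active.
Autoinducer-2 is absent, so JalP is active.
Rhamnulose is present, so FubP is inactive.
With no repressor bound, *nerJ* is transcribed.
So NerJ is produced and active.
No repressor is bound and JalP and NerJ are active, so *nerX* is transcribed.
So NerX is produced and active.
Required activator DovK is absent, so *kulN* is not transcribed.
→ *kulN* is OFF in B.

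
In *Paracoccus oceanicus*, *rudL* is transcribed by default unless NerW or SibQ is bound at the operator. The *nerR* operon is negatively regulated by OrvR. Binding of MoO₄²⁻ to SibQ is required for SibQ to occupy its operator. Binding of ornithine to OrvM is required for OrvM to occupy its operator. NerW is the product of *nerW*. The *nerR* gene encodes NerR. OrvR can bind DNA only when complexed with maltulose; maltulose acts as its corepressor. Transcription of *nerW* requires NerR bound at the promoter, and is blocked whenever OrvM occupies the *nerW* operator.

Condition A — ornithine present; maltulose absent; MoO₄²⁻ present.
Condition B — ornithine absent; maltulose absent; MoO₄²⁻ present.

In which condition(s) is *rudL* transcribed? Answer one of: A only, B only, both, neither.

neither

Condition A:
Ornithine is present, so OrvM is active.
Maltulose is absent, so OrvR is inactive.
With no repressor bound, *nerR* is transcribed.
So NerR is produced and active.
With repressor OrvM bound, *nerW* is not transcribed.
So NerW is not produced.
MoO₄²⁻ is present, so SibQ is active.
With repressor SibQ bound, *rudL* is not transcribed.
→ *rudL* is OFF in A.
Condition B:
Ornithine is absent, so OrvM is inactive.
Maltulose is absent, so OrvR is inactive.
With no repressor bound, *nerR* is transcribed.
So NerR is produced and active.
No repressor is bound and NerR is active, so *nerW* is transcribed.
So NerW is produced and active.
MoO₄²⁻ is present, so SibQ is active.
With repressor NerW bound, *rudL* is not transcribed.
→ *rudL* is OFF in B.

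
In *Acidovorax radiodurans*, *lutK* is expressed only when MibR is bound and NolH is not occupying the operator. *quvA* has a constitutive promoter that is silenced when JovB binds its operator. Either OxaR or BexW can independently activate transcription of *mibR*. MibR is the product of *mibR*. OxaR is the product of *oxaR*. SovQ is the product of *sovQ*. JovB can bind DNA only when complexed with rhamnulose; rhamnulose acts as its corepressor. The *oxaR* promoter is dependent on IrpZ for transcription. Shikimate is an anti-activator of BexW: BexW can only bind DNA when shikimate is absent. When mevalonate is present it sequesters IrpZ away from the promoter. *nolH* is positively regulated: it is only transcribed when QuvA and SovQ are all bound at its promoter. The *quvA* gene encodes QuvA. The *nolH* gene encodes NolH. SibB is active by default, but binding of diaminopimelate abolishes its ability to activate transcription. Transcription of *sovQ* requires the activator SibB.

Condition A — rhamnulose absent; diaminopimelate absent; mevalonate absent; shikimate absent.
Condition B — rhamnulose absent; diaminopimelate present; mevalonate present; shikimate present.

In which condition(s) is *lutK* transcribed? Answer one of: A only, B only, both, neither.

neither

Condition A:
Rhamnulose is absent, so JovB is inactive.
With no repressor bound, *quvA* is transcribed.
So QuvA is produced and active.
Diaminopimelate is absent, so SibB is active.
No repressor is bound and SibB is active, so *sovQ* is transcribed.
So SovQ is produced and active.
No repressor is bound and QuvA and SovQ are active, so *nolH* is transcribed.
So NolH is produced and active.
Mevalonate is absent, so IrpZ is active.
No repressor is bound and IrpZ is active, so *oxaR* is transcribed.
So OxaR is produced and active.
Shikimate is absent, so BexW is active.
Activator OxaR is present, so *mibR* is transcribed.
So MibR is produced and active.
With repressor NolH bound, *lutK* is not transcribed.
→ *lutK* is OFF in A.
Condition B:
Rhamnulose is absent, so JovB is inactive.
With no repressor bound, *quvA* is transcribed.
So QuvA is produced and active.
Diaminopimelate is present, so SibB is inactive.
Required activator SibB is absent, so *sovQ* is not transcribed.
So SovQ is not produced.
Required activator SovQ is absent, so *nolH* is not transcribed.
So NolH is not produced.
Mevalonate is present, so IrpZ is inactive.
Required activator IrpZ is absent, so *oxaR* is not transcribed.
So OxaR is not produced.
Shikimate is present, so BexW is inactive.
No activator is available at the *mibR* promoter, so *mibR* is not transcribed.
So MibR is not produced.
Required activator MibR is absent, so *lutK* is not transcribed.
→ *lutK* is OFF in B.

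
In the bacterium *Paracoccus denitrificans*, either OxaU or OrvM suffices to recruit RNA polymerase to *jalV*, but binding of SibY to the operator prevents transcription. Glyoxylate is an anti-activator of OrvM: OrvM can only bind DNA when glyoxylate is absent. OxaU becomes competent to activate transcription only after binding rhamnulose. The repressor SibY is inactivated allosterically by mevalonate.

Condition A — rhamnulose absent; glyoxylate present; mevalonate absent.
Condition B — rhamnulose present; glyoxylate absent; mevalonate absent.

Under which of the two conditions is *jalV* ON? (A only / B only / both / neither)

neither

Condition A:
Rhamnulose is absent, so OxaU is inactive.
Glyoxylate is present, so OrvM is inactive.
Mevalonate is absent, so SibY is active.
With repressor SibY bound, *jalV* is not transcribed.
→ *jalV* is OFF in A.
Condition B:
Rhamnulose is present, so OxaU is active.
Glyoxylate is absent, so OrvM is active.
Mevalonate is absent, so SibY is active.
With repressor SibY bound, *jalV* is not transcribed.
→ *jalV* is OFF in B.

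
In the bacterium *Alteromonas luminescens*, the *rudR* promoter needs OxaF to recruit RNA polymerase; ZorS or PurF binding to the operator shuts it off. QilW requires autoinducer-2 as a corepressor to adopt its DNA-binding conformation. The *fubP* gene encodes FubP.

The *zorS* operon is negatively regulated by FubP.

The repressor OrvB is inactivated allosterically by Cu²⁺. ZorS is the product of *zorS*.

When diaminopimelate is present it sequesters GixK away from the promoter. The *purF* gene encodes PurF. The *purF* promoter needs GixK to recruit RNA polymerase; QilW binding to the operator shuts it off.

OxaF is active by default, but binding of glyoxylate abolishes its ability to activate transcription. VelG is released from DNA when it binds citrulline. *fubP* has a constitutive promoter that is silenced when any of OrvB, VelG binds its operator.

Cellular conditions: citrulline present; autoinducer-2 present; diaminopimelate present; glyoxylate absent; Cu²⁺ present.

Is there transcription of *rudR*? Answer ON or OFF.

ON

Cu²⁺ is present, so OrvB is inactive.
Citrulline is present, so VelG is inactive.
With no repressor bound, *fubP* is transcribed.
So FubP is produced and active.
With repressor FubP bound, *zorS* is not transcribed.
So ZorS is not produced.
Autoinducer-2 is present, so QilW is active.
Diaminopimelate is present, so GixK is inactive.
With repressor QilW bound, *purF* is not transcribed.
So PurF is not produced.
Glyoxylate is absent, so OxaF is active.
No repressor is bound and OxaF is active, so *rudR* is transcribed.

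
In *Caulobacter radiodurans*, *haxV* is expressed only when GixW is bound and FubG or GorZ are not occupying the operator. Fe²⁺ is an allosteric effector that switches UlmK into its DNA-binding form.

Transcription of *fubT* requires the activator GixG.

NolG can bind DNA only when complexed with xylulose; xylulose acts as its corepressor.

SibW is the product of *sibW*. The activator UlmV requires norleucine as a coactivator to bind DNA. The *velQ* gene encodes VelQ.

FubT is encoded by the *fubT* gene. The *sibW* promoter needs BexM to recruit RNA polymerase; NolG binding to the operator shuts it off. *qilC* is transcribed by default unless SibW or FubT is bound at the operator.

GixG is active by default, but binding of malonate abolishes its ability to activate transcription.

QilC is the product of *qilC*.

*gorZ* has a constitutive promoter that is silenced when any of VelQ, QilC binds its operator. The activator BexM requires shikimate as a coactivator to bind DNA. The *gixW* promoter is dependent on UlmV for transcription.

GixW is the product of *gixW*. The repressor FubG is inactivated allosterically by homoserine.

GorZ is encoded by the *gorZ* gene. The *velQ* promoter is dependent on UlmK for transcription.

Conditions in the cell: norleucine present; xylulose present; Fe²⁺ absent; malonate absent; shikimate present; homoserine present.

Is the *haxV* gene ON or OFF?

Homoserine is present, so FubG is inactive.
Norleucine is present, so UlmV is active.
No repressor is bound and UlmV is active, so *gixW* is transcribed.
So GixW is produced and active.
Fe²⁺ is absent, so UlmK is inactive.
Required activator UlmK is absent, so *velQ* is not transcribed.
So VelQ is not produced.
Xylulose is present, so NolG is active.
Shikimate is present, so BexM is active.
With repressor NolG bound, *sibW* is not transcribed.
So SibW is not produced.
Malonate is absent, so GixG is active.
No repressor is bound and GixG is active, so *fubT* is transcribed.
So FubT is produced and active.
With repressor FubT bound, *qilC* is not transcribed.
So QilC is not produced.
With no repressor bound, *gorZ* is transcribed.
So GorZ is produced and active.
With repressor GorZ bound, *haxV* is not transcribed.

OFF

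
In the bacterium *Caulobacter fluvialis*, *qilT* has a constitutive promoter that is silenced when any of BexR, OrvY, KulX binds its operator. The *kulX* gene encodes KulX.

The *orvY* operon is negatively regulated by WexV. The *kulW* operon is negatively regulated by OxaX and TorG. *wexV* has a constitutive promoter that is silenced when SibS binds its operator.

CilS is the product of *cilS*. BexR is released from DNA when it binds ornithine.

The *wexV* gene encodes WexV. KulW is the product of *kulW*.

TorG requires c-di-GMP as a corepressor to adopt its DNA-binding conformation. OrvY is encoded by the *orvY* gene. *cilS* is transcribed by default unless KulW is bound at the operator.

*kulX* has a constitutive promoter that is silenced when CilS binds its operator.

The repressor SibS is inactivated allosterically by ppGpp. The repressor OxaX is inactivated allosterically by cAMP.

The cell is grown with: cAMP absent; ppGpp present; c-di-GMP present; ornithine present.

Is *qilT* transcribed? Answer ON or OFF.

ON

Ornithine is present, so BexR is inactive.
ppGpp is present, so SibS is inactive.
With no repressor bound, *wexV* is transcribed.
So WexV is produced and active.
With repressor WexV bound, *orvY* is not transcribed.
So OrvY is not produced.
cAMP is absent, so OxaX is active.
c-di-GMP is present, so TorG is active.
With repressor OxaX bound, *kulW* is not transcribed.
So KulW is not produced.
With no repressor bound, *cilS* is transcribed.
So CilS is produced and active.
With repressor CilS bound, *kulX* is not transcribed.
So KulX is not produced.
With no repressor bound, *qilT* is transcribed.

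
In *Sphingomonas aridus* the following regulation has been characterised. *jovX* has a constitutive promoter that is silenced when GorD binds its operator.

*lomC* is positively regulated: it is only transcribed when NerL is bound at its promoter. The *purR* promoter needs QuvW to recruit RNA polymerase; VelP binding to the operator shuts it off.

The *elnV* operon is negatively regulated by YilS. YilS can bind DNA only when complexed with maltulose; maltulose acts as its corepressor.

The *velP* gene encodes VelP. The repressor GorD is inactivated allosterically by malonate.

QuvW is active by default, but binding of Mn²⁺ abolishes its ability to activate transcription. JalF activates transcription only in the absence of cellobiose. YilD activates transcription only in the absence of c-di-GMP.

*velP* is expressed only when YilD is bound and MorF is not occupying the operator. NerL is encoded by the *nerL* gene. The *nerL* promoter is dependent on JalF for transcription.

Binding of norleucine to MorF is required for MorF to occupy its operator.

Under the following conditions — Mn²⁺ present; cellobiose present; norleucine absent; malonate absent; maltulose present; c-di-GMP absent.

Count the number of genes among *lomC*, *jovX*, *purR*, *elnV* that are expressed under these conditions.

Cellobiose is present, so JalF is inactive.
Required activator JalF is absent, so *nerL* is not transcribed.
So NerL is not produced.
Required activator NerL is absent, so *lomC* is not transcribed.
→ *lomC* is OFF.
Malonate is absent, so GorD is active.
With repressor GorD bound, *jovX* is not transcribed.
→ *jovX* is OFF.
Norleucine is absent, so MorF is inactive.
c-di-GMP is absent, so YilD is active.
No repressor is bound and YilD is active, so *velP* is transcribed.
So VelP is produced and active.
Mn²⁺ is present, so QuvW is inactive.
With repressor VelP bound, *purR* is not transcribed.
→ *purR* is OFF.
Maltulose is present, so YilS is active.
With repressor YilS bound, *elnV* is not transcribed.
→ *elnV* is OFF.
0 of the 4 genes are transcribed.

0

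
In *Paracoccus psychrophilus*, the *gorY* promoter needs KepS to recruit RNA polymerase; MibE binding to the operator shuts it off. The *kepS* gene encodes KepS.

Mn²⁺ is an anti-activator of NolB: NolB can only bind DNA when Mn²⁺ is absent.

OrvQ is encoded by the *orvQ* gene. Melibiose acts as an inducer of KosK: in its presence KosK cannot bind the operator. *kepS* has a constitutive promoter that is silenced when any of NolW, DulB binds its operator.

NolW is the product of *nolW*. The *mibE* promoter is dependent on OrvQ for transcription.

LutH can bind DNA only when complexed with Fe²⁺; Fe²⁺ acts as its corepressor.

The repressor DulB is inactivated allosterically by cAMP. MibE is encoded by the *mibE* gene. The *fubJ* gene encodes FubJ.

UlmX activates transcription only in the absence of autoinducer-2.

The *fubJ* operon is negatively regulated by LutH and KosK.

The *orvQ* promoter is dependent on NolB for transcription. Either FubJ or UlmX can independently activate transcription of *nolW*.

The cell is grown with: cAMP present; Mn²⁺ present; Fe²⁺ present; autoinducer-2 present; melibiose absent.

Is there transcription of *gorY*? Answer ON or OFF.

Mn²⁺ is present, so NolB is inactive.
Required activator NolB is absent, so *orvQ* is not transcribed.
So OrvQ is not produced.
Required activator OrvQ is absent, so *mibE* is not transcribed.
So MibE is not produced.
Fe²⁺ is present, so LutH is active.
Melibiose is absent, so KosK is active.
With repressor LutH bound, *fubJ* is not transcribed.
So FubJ is not produced.
Autoinducer-2 is present, so UlmX is inactive.
No activator is available at the *nolW* promoter, so *nolW* is not transcribed.
So NolW is not produced.
cAMP is present, so DulB is inactive.
With no repressor bound, *kepS* is transcribed.
So KepS is produced and active.
No repressor is bound and KepS is active, so *gorY* is transcribed.

ON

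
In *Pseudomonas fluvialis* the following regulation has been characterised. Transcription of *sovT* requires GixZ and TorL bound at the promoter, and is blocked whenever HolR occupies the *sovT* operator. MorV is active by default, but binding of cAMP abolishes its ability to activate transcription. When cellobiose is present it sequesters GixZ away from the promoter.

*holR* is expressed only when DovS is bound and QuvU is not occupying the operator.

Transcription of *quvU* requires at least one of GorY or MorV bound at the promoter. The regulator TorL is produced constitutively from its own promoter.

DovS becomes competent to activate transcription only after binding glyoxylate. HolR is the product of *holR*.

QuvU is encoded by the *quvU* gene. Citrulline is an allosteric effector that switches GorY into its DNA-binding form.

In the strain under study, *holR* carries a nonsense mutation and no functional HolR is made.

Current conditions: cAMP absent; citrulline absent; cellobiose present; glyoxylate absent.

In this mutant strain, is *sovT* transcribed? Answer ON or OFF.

HolR is non-functional in this strain, so it has no effect.
Cellobiose is present, so GixZ is inactive.
TorL is produced constitutively and is active.
Required activator GixZ is absent, so *sovT* is not transcribed.

OFF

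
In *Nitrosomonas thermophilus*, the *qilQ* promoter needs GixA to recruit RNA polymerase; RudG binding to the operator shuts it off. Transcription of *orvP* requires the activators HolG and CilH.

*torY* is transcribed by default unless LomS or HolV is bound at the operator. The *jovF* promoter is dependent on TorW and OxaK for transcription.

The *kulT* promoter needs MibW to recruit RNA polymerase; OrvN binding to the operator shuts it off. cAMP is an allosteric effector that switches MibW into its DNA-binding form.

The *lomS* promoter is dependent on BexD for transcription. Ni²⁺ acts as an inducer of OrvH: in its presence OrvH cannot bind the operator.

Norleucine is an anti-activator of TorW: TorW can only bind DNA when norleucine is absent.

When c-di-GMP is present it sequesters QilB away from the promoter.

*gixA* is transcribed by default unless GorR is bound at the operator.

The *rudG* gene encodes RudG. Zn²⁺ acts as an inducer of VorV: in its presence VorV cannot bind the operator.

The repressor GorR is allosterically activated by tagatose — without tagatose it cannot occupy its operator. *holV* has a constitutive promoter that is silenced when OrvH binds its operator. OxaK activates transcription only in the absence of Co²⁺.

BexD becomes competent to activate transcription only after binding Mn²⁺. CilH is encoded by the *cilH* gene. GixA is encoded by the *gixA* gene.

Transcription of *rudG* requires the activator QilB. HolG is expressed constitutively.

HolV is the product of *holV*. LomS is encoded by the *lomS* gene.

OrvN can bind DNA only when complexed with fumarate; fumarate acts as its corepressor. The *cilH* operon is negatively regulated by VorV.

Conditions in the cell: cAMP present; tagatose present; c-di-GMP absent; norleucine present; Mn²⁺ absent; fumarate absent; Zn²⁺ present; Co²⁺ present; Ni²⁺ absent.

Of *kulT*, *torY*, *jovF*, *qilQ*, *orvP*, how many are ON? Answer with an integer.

Fumarate is absent, so OrvN is inactive.
cAMP is present, so MibW is active.
No repressor is bound and MibW is active, so *kulT* is transcribed.
→ *kulT* is ON.
Mn²⁺ is absent, so BexD is inactive.
Required activator BexD is absent, so *lomS* is not transcribed.
So LomS is not produced.
Ni²⁺ is absent, so OrvH is active.
With repressor OrvH bound, *holV* is not transcribed.
So HolV is not produced.
With no repressor bound, *torY* is transcribed.
→ *torY* is ON.
Norleucine is present, so TorW is inactive.
Co²⁺ is present, so OxaK is inactive.
Required activator TorW is absent, so *jovF* is not transcribed.
→ *jovF* is OFF.
Tagatose is present, so GorR is active.
With repressor GorR bound, *gixA* is not transcribed.
So GixA is not produced.
c-di-GMP is absent, so QilB is active.
No repressor is bound and QilB is active, so *rudG* is transcribed.
So RudG is produced and active.
With repressor RudG bound, *qilQ* is not transcribed.
→ *qilQ* is OFF.
HolG is produced constitutively and is active.
Zn²⁺ is present, so VorV is inactive.
With no repressor bound, *cilH* is transcribed.
So CilH is produced and active.
No repressor is bound and HolG and CilH are active, so *orvP* is transcribed.
→ *orvP* is ON.
3 of the 5 genes are transcribed.

3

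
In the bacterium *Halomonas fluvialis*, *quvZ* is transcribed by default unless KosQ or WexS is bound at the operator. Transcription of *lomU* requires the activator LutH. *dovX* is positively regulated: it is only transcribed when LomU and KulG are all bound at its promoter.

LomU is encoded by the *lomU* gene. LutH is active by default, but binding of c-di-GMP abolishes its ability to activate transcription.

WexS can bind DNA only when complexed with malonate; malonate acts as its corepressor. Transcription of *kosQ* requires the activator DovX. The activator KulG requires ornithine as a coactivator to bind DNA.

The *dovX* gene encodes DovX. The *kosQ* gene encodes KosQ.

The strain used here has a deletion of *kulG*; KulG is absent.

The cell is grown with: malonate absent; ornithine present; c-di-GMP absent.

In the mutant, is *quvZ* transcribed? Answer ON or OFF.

ON

c-di-GMP is absent, so LutH is active.
No repressor is bound and LutH is active, so *lomU* is transcribed.
So LomU is produced and active.
KulG is non-functional in this strain, so it has no effect.
Required activator KulG is absent, so *dovX* is not transcribed.
So DovX is not produced.
Required activator DovX is absent, so *kosQ* is not transcribed.
So KosQ is not produced.
Malonate is absent, so WexS is inactive.
With no repressor bound, *quvZ* is transcribed.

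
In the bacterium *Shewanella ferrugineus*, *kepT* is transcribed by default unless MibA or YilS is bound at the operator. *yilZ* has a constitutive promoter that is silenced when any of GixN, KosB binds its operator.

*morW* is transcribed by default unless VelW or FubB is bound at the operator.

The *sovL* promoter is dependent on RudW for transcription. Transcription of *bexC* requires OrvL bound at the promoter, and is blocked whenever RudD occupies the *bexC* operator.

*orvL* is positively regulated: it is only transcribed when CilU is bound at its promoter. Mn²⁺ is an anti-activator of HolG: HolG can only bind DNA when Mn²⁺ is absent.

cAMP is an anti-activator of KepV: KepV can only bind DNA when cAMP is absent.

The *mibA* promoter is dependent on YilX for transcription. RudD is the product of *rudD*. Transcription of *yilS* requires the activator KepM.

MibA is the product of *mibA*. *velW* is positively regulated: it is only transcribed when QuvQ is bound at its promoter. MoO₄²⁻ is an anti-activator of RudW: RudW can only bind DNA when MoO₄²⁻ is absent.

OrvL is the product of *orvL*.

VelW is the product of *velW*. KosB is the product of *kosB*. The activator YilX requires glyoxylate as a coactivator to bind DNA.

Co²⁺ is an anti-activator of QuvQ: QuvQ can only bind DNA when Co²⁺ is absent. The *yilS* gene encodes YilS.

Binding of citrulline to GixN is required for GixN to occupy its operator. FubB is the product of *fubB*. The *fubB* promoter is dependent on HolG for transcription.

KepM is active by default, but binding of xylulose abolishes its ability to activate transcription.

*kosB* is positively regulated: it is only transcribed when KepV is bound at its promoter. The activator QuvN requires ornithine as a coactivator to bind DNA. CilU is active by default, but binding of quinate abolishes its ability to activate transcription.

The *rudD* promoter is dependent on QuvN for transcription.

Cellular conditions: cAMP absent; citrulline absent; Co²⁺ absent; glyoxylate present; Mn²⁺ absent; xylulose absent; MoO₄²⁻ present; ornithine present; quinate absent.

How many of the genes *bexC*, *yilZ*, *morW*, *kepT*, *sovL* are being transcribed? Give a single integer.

Quinate is absent, so CilU is active.
No repressor is bound and CilU is active, so *orvL* is transcribed.
So OrvL is produced and active.
Ornithine is present, so QuvN is active.
No repressor is bound and QuvN is active, so *rudD* is transcribed.
So RudD is produced and active.
With repressor RudD bound, *bexC* is not transcribed.
→ *bexC* is OFF.
Citrulline is absent, so GixN is inactive.
cAMP is absent, so KepV is active.
No repressor is bound and KepV is active, so *kosB* is transcribed.
So KosB is produced and active.
With repressor KosB bound, *yilZ* is not transcribed.
→ *yilZ* is OFF.
Co²⁺ is absent, so QuvQ is active.
No repressor is bound and QuvQ is active, so *velW* is transcribed.
So VelW is produced and active.
Mn²⁺ is absent, so HolG is active.
No repressor is bound and HolG is active, so *fubB* is transcribed.
So FubB is produced and active.
With repressor VelW bound, *morW* is not transcribed.
→ *morW* is OFF.
Glyoxylate is present, so YilX is active.
No repressor is bound and YilX is active, so *mibA* is transcribed.
So MibA is produced and active.
Xylulose is absent, so KepM is active.
No repressor is bound and KepM is active, so *yilS* is transcribed.
So YilS is produced and active.
With repressor MibA bound, *kepT* is not transcribed.
→ *kepT* is OFF.
MoO₄²⁻ is present, so RudW is inactive.
Required activator RudW is absent, so *sovL* is not transcribed.
→ *sovL* is OFF.
0 of the 5 genes are transcribed.

0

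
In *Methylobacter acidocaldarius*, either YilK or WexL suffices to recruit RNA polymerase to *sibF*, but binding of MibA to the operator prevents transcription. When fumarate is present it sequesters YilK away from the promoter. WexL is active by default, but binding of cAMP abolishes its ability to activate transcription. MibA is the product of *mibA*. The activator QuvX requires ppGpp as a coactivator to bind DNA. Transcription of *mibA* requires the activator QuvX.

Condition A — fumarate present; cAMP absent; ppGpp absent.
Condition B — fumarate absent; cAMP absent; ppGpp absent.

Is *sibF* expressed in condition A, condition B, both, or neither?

both

Condition A:
Fumarate is present, so YilK is inactive.
cAMP is absent, so WexL is active.
ppGpp is absent, so QuvX is inactive.
Required activator QuvX is absent, so *mibA* is not transcribed.
So MibA is not produced.
Activator WexL is present, so *sibF* is transcribed.
→ *sibF* is ON in A.
Condition B:
Fumarate is absent, so YilK is active.
cAMP is absent, so WexL is active.
ppGpp is absent, so QuvX is inactive.
Required activator QuvX is absent, so *mibA* is not transcribed.
So MibA is not produced.
Activator YilK is present, so *sibF* is transcribed.
→ *sibF* is ON in B.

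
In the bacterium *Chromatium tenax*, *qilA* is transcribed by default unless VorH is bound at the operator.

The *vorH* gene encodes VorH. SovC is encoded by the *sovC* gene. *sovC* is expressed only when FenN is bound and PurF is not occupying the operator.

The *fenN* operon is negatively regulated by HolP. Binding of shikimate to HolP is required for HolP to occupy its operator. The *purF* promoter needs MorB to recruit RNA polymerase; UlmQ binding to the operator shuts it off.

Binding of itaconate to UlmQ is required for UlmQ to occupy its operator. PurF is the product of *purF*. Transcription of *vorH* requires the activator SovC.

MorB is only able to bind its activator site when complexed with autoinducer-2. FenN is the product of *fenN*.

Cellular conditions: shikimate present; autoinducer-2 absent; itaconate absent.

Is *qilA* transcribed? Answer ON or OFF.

Autoinducer-2 is absent, so MorB is inactive.
Itaconate is absent, so UlmQ is inactive.
Required activator MorB is absent, so *purF* is not transcribed.
So PurF is not produced.
Shikimate is present, so HolP is active.
With repressor HolP bound, *fenN* is not transcribed.
So FenN is not produced.
Required activator FenN is absent, so *sovC* is not transcribed.
So SovC is not produced.
Required activator SovC is absent, so *vorH* is not transcribed.
So VorH is not produced.
With no repressor bound, *qilA* is transcribed.

ON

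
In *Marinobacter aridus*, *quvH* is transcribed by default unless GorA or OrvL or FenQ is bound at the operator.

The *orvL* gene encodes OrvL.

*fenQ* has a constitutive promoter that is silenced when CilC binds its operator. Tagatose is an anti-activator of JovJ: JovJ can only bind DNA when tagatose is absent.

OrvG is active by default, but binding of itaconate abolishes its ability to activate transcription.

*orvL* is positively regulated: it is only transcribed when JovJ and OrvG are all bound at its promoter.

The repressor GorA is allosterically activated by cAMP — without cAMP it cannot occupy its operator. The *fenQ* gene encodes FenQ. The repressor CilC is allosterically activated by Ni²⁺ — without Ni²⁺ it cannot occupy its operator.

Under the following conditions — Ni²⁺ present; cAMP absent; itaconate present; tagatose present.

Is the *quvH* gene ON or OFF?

cAMP is absent, so GorA is inactive.
Tagatose is present, so JovJ is inactive.
Itaconate is present, so OrvG is inactive.
Required activator JovJ is absent, so *orvL* is not transcribed.
So OrvL is not produced.
Ni²⁺ is present, so CilC is active.
With repressor CilC bound, *fenQ* is not transcribed.
So FenQ is not produced.
With no repressor bound, *quvH* is transcribed.

ON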